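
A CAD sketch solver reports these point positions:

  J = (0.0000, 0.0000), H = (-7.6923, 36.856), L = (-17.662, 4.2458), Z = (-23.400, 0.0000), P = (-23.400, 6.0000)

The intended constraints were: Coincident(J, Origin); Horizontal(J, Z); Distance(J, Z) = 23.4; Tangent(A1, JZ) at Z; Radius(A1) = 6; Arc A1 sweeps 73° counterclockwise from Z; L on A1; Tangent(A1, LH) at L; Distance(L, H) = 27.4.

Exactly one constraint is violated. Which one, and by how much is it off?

Distance(L, H) = 27.4 — off by 6.70.

J = (0.00, 0.00) ✓; J.y = 0.00, Z.y = 0.00 ✓; |JZ| = 23.40 ✓; ∠(PZ, ZJ) = 90.00° ✓; |PZ| = 6.000 ✓; bearing(P→L) − bearing(P→Z) = 73.00° ✓; |PL| = 6.000 ✓; ∠(PL, LH) = 90.00° ✓; |LH| = 34.10 ✗.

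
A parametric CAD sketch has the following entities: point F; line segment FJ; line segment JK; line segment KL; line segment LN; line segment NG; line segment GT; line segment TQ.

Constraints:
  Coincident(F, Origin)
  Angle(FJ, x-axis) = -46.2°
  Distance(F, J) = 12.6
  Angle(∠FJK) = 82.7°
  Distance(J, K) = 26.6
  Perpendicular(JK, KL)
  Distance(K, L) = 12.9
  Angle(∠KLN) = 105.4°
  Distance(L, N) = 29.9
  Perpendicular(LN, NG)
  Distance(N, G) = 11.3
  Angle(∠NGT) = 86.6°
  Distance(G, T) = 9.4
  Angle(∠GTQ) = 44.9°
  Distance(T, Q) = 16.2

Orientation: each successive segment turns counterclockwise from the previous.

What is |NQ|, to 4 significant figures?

2.750

F is at the origin; FJ runs at -46.2° with length 12.6, so J = (8.721, -9.094). ∠FJK = 82.7° gives JK at 51.10° from the x-axis; with |JK| = 26.6, K = (25.42, 11.61). The perpendicularity gives KL at right angles to JK, so KL runs at 141.1°; with |KL| = 12.9, L = (15.39, 19.71). ∠KLN = 105.4° gives LN at -144.3° from the x-axis; with |LN| = 29.9, N = (-8.896, 2.260). The perpendicularity gives NG at right angles to LN, so NG runs at -54.30°; with |NG| = 11.3, G = (-2.302, -6.917). ∠NGT = 86.6° gives GT at 39.10° from the x-axis; with |GT| = 9.4, T = (4.993, -0.9883). ∠GTQ = 44.9° gives TQ at 174.2° from the x-axis; with |TQ| = 16.2, Q = (-11.12, 0.6489). Then |NQ| = |Q − N| = 2.750.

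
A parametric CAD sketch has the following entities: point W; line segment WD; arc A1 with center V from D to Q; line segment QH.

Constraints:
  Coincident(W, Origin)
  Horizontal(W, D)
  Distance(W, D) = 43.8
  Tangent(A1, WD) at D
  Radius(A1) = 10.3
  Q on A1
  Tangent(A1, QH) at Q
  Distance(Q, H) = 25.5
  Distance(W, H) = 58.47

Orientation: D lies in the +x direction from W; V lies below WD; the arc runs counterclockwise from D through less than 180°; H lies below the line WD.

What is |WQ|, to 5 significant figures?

37.279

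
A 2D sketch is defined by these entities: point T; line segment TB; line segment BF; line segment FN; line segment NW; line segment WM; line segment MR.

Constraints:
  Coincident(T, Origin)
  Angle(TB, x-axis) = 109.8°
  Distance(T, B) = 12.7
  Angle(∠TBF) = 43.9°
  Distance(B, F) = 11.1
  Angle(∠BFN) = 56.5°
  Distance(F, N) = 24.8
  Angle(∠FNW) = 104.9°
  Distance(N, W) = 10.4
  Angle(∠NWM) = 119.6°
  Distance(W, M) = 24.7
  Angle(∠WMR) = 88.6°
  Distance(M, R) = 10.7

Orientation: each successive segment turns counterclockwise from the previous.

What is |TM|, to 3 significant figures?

30.6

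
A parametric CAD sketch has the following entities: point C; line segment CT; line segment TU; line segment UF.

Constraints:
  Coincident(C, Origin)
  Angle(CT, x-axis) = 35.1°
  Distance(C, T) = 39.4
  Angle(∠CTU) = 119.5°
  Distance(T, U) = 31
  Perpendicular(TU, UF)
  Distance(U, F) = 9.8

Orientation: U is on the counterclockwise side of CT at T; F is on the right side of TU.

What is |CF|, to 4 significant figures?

66.97

∠CTU = 119.5°, so TU runs at 35.1° + (180° − 119.5°) = 95.60° from the x-axis; with |TU| = 31.0, U = T + 31.0·(cos 95.60°, sin 95.60°) = (29.21, 53.51). TU ⟂ UF; with |UF| = 9.8 on the right of TU, F = U + 9.8·(0.9952, 0.09758) = (38.96, 54.46). Then |CF| = |F − C| = 66.97.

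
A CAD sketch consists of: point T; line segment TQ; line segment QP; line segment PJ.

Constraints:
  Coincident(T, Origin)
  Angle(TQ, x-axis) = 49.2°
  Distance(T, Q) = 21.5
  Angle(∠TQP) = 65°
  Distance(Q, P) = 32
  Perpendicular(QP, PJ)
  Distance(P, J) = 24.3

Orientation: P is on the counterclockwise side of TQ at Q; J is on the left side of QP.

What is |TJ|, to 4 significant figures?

23.41

∠TQP = 65.0°, so QP runs at 49.2° + (180° − 65.0°) = 164.2° from the x-axis; with |QP| = 32.0, P = Q + 32.0·(cos 164.2°, sin 164.2°) = (-16.74, 24.99). QP is perpendicular to PJ; with |PJ| = 24.3 on the left of QP, J = P + 24.3·(-0.2723, -0.9622) = (-23.36, 1.606). Then |TJ| = |J − T| = 23.41.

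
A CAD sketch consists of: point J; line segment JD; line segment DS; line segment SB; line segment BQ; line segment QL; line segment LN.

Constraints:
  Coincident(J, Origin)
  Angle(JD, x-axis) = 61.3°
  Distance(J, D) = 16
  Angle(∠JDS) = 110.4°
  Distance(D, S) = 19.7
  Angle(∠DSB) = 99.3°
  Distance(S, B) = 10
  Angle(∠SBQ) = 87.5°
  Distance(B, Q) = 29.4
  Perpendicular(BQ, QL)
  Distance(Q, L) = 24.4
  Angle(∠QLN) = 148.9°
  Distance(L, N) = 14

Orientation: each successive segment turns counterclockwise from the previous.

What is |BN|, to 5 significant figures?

42.609

J is at the origin; JD runs at 61.3° with length 16.0, so D = (7.6836, 14.034). ∠JDS = 110.4° gives DS at 130.90° from the x-axis; with |DS| = 19.7, S = (-5.2148, 28.925). ∠DSB = 99.3° gives SB at -148.40° from the x-axis; with |SB| = 10.0, B = (-13.732, 23.685). ∠SBQ = 87.5° gives BQ at -55.900° from the x-axis; with |BQ| = 29.4, Q = (2.7507, -0.66018). BQ is perpendicular to QL, so QL runs at 34.100°; with |QL| = 24.4, L = (22.955, 13.019). ∠QLN = 148.9° gives LN at 65.200° from the x-axis; with |LN| = 14.0, N = (28.828, 25.728). Then |BN| = |N − B| = 42.609.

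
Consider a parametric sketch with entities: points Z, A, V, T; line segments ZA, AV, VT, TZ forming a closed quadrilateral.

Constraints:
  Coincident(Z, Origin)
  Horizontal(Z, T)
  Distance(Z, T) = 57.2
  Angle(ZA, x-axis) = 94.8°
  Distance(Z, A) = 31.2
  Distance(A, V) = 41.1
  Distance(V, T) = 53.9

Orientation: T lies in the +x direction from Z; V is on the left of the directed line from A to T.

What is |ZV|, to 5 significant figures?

59.785

Checks: |AV| = 41.10 ✓; |VT| = 53.90 ✓.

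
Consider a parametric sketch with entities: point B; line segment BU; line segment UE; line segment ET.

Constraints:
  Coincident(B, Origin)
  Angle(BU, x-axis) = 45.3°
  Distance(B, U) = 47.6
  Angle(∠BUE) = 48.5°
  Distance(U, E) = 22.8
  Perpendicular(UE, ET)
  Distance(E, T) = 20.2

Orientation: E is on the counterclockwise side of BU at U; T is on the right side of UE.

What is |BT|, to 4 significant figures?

56.53

B is at the origin; BU runs at 45.3° with length 47.6, so U = 47.6·(cos 45.3°, sin 45.3°) = (33.48, 33.83). ∠BUE = 48.5°, so UE runs at 45.3° + (180° − 48.5°) = 176.8° from the x-axis; with |UE| = 22.8, E = U + 22.8·(cos 176.8°, sin 176.8°) = (10.72, 35.11). UE ⟂ ET; with |ET| = 20.2 on the right of UE, T = E + 20.2·(0.05582, 0.9984) = (11.84, 55.28). Then |BT| = |T − B| = 56.53.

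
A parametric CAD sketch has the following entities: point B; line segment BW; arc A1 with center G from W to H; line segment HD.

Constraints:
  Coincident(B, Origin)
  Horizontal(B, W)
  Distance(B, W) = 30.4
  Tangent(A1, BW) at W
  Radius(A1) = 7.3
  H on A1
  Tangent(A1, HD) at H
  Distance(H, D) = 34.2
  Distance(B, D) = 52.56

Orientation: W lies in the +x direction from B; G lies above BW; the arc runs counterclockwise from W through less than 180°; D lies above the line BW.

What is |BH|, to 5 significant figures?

38.557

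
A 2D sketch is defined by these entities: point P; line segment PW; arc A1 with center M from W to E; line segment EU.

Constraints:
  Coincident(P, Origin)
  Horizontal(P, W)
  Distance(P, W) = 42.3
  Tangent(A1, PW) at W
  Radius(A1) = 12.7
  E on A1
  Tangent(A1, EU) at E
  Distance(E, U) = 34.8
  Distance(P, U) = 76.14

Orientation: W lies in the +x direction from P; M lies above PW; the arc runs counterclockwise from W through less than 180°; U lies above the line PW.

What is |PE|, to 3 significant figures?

55.6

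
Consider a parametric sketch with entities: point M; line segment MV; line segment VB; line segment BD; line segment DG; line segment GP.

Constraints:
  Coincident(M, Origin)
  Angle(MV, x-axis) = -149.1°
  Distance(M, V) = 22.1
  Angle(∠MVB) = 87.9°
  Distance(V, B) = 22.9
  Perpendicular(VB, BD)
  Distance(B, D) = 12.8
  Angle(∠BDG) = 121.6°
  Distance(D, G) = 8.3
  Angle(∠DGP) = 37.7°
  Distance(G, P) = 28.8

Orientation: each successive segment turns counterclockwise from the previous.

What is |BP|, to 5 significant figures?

10.274

M is at the origin; MV runs at -149.1° with length 22.1, so V = (-18.963, -11.349). ∠MVB = 87.9° gives VB at -57.000° from the x-axis; with |VB| = 22.9, B = (-6.4910, -30.555). The perpendicularity gives BD at right angles to VB, so BD runs at 33.000°; with |BD| = 12.8, D = (4.2440, -23.583). ∠BDG = 121.6° gives DG at 91.400° from the x-axis; with |DG| = 8.3, G = (4.0412, -15.286). ∠DGP = 37.7° gives GP at -126.30° from the x-axis; with |GP| = 28.8, P = (-13.009, -38.497). Then |BP| = |P − B| = 10.274.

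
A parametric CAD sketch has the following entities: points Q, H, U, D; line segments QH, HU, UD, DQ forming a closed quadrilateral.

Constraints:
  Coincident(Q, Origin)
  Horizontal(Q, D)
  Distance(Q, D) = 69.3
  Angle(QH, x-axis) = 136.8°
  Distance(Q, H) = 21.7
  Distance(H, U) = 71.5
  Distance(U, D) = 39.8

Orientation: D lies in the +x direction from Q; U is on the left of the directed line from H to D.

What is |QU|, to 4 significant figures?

63.66

Q is at the origin; Q and D share the same y with |QD| = 69.3 and D in +x, so D = (69.3, 0). QH runs at 136.8° with |QH| = 21.7, so H = (-15.82, 14.85). U is determined by |HU| = 71.5 and |UD| = 39.8 together: it lies at the intersection of circle(H, 71.5) and circle(D, 39.8). With |HD| = 86.41, the foot of the radical line on HD is 63.62 from H and the perpendicular offset is √(71.5² − 63.62²) = 32.63. Taking the left-of-HD solution: U = (52.46, 36.06).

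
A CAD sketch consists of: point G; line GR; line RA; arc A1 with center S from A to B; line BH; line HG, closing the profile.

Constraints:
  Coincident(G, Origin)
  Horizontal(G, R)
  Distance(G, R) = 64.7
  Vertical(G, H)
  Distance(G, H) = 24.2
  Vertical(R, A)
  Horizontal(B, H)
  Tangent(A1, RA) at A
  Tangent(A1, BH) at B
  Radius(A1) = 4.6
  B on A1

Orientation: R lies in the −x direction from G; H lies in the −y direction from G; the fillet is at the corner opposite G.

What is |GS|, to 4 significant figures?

63.22

G is at the origin; G and R share the same y with |GR| = 64.7 and R on the −x side, so R = (-64.70, 0.000). GH is vertical with |GH| = 24.2 and H on the −y side, so H = (0.000, -24.20). The virtual corner opposite G is at (-64.70, -24.20). Since A1 is tangent to RA there, SA ⟂ RA and since A1 is tangent to BH there, SB ⟂ BH, with radius 4.6, so the center S sits 4.6 in from both sides at S = (-60.10, -19.60). Then |GS| = |S − G| = 63.22.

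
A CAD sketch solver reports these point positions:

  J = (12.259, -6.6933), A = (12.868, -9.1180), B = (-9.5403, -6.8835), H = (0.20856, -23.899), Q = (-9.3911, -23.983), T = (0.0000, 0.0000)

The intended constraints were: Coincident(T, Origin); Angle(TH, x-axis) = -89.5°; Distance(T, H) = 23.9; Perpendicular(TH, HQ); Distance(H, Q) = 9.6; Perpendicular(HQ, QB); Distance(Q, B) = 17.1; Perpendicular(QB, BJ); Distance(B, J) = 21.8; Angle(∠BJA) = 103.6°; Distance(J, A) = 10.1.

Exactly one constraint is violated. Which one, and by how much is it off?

Distance(J, A) = 10.1 — off by 7.60.

T = (0.00, 0.00) ✓; TH at -89.50° ✓; |TH| = 23.90 ✓; ∠(TH, HQ) = 90.00° ✓; |HQ| = 9.600 ✓; ∠(HQ, QB) = 90.00° ✓; |QB| = 17.10 ✓; ∠(QB, BJ) = 90.00° ✓; |BJ| = 21.80 ✓; ∠BJA = 103.6° ✓; |JA| = 2.500 ✗.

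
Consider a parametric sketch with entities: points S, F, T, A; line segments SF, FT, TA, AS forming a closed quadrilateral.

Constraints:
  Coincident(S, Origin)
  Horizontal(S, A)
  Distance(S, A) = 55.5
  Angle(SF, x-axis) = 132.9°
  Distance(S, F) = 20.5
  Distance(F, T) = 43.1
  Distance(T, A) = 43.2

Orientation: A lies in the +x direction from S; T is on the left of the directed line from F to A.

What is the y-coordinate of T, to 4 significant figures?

31.45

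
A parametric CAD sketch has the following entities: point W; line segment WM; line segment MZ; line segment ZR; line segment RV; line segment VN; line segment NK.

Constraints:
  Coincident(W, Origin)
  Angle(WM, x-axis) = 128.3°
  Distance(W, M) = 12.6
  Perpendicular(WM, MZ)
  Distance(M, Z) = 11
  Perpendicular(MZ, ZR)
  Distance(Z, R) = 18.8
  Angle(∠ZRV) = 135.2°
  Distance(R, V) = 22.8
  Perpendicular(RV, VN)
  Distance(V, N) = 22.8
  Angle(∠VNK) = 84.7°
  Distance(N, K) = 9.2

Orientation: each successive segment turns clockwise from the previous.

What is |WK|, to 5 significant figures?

14.192

RV ⟂ VN, so VN runs at 173.50°; with |VN| = 22.8, N = (-12.759, -18.120). ∠VNK = 84.7° gives NK at 78.200° from the x-axis; with |NK| = 9.2, K = (-10.878, -9.1149). Then |WK| = |K − W| = 14.192.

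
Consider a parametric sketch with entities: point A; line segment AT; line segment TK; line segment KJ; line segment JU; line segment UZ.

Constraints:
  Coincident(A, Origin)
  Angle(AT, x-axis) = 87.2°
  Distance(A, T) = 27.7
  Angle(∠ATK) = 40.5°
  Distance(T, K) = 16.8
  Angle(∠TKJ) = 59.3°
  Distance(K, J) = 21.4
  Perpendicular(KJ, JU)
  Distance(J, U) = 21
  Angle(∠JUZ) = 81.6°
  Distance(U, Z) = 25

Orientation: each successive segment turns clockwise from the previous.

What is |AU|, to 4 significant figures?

34.81

∠TKJ = 59.3° gives KJ at -173.0° from the x-axis; with |KJ| = 21.4, J = (-9.614, 11.77). KJ is perpendicular to JU, so JU runs at 97.00°; with |JU| = 21.0, U = (-12.17, 32.61). Then |AU| = |U − A| = 34.81.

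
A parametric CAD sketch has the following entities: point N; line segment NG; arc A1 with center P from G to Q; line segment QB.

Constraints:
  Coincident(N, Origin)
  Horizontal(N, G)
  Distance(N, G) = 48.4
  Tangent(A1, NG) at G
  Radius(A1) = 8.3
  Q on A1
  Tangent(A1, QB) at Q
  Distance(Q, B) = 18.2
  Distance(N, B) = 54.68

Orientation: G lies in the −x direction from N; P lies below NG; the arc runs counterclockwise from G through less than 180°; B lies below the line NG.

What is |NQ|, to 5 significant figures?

57.006

N is at the origin; NG is horizontal with |NG| = 48.4 and G on the −x side, so G = (-48.400, 0.0000). Tangency of A1 to NG means the radius PG is perpendicular to NG, so P = G + (0, -8.3) = (-48.400, -8.3000). Since PQ ⟂ QB (tangency), |PB| = √(8.3² + 18.2²) = 20.003 regardless of where Q sits on A1. So B lies on both circle(N, 54.68) and circle(P, 20.003); the below-NG intersection is B = (-46.823, -28.241). Q is the foot of the tangent from B: Q = (-55.657, -12.329).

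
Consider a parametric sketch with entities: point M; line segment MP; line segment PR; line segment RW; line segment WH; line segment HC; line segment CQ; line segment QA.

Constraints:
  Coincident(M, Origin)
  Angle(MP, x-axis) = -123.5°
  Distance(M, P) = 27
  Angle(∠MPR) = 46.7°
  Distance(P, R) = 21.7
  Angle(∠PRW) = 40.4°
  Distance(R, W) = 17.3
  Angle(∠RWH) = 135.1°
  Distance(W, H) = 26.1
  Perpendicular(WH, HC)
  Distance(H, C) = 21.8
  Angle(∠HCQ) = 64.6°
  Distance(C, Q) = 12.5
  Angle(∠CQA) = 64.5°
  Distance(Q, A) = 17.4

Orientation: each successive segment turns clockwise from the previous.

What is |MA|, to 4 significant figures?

41.08

M is at the origin; MP runs at -123.5° with length 27.0, so P = (-14.90, -22.51). ∠MPR = 46.7° gives PR at 103.2° from the x-axis; with |PR| = 21.7, R = (-19.86, -1.388). ∠PRW = 40.4° gives RW at -36.40° from the x-axis; with |RW| = 17.3, W = (-5.933, -11.65). ∠RWH = 135.1° gives WH at -81.30° from the x-axis; with |WH| = 26.1, H = (-1.985, -37.45). WH is perpendicular to HC, so HC runs at -171.3°; with |HC| = 21.8, C = (-23.53, -40.75). ∠HCQ = 64.6° gives CQ at 73.30° from the x-axis; with |CQ| = 12.5, Q = (-19.94, -28.78). ∠CQA = 64.5° gives QA at -42.20° from the x-axis; with |QA| = 17.4, A = (-7.052, -40.47). Then |MA| = |A − M| = 41.08.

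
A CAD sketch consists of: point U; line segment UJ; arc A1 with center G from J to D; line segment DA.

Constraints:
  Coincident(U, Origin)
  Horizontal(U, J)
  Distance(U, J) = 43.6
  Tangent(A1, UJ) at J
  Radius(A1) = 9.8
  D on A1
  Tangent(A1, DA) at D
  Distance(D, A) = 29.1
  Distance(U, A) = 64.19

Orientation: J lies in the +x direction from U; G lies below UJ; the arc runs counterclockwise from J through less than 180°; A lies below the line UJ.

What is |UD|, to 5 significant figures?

38.261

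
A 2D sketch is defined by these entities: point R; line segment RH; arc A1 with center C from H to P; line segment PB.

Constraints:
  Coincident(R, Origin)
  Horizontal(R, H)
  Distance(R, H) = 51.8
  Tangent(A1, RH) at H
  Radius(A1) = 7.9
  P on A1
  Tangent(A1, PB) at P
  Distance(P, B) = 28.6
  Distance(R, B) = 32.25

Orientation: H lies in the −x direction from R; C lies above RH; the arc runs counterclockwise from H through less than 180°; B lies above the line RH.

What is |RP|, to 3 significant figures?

46.7

Checks: |CP| = 7.900 ✓; ∠(CP, PB) = 90.00° ✓; |PB| = 28.60 ✓; |RB| = 32.25 ✓.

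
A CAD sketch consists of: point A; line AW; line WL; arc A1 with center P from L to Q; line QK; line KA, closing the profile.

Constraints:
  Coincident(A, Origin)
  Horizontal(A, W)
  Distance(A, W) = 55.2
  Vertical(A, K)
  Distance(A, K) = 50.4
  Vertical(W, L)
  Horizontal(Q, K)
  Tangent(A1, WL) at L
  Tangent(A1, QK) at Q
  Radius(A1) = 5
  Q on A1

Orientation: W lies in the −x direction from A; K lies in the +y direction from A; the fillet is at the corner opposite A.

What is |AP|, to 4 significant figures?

67.68

A is at the origin; A and W share the same y with |AW| = 55.2 and W on the −x side, so W = (-55.20, 0.000). A and K share the same x with |AK| = 50.4 and K on the +y side, so K = (0.000, 50.40). The virtual corner opposite A is at (-55.20, 50.40). The tangent condition forces PL to be normal to WL and tangency of A1 to QK means the radius PQ is perpendicular to QK, with radius 5.0, so the center P sits 5.0 in from both sides at P = (-50.20, 45.40). Then |AP| = |P − A| = 67.68.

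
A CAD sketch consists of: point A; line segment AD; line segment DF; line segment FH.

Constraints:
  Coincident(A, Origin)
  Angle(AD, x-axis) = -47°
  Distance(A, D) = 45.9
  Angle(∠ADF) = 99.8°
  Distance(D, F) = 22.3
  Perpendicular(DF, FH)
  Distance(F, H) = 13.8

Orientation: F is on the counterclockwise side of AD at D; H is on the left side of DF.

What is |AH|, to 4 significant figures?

43.53

A is at the origin; AD runs at -47.0° with length 45.9, so D = 45.9·(cos -47.0°, sin -47.0°) = (31.30, -33.57). ∠ADF = 99.8°, so DF runs at -47.0° + (180° − 99.8°) = 33.20° from the x-axis; with |DF| = 22.3, F = D + 22.3·(cos 33.20°, sin 33.20°) = (49.96, -21.36). The perpendicularity gives FH at right angles to DF; with |FH| = 13.8 on the left of DF, H = F + 13.8·(-0.5476, 0.8368) = (42.41, -9.811). Then |AH| = |H − A| = 43.53.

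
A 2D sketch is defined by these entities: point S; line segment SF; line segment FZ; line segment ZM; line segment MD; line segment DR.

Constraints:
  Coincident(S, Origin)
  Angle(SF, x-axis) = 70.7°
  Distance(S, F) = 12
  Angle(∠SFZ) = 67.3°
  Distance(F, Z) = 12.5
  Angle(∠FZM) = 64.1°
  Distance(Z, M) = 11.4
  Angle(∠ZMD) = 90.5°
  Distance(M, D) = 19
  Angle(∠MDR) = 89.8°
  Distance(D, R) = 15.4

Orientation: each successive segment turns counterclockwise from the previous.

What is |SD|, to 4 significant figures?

16.86

∠FZM = 64.1° gives ZM at -60.70° from the x-axis; with |ZM| = 11.4, M = (-2.933, 0.6427). ∠ZMD = 90.5° gives MD at 28.80° from the x-axis; with |MD| = 19.0, D = (13.72, 9.796). Then |SD| = |D − S| = 16.86.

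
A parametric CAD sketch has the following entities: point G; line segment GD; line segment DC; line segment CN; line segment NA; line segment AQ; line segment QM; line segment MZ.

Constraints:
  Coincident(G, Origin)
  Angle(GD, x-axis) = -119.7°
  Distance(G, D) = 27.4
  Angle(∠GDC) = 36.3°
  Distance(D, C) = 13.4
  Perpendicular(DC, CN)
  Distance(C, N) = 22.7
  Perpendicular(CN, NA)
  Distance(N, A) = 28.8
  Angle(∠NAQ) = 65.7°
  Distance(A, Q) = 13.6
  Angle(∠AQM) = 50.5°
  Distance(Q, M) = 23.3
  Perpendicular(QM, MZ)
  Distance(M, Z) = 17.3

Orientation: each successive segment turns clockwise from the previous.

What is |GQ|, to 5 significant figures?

32.430

The perpendicularity gives NA at right angles to CN, so NA runs at -83.400°; with |NA| = 28.8, A = (10.744, -36.489). ∠NAQ = 65.7° gives AQ at 162.30° from the x-axis; with |AQ| = 13.6, Q = (-2.2122, -32.355). Then |GQ| = |Q − G| = 32.430.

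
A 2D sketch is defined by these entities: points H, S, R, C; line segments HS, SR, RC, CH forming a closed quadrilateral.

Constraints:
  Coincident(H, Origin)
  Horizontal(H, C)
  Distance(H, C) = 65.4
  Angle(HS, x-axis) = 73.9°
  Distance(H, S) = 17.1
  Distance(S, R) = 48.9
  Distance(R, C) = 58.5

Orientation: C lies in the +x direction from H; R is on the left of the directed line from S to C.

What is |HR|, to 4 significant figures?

64.56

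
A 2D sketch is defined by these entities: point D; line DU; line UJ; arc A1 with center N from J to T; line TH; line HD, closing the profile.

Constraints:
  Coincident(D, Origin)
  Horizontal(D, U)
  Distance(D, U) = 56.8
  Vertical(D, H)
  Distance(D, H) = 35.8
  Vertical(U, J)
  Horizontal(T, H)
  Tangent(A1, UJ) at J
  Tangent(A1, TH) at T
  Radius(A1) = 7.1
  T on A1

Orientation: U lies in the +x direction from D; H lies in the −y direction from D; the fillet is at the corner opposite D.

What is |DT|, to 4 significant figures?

61.25

The virtual corner opposite D is at (56.80, -35.80). Tangency of A1 to UJ means the radius NJ is perpendicular to UJ and since A1 is tangent to TH there, NT ⟂ TH, with radius 7.1, so the center N sits 7.1 in from both sides at N = (49.70, -28.70). That places the tangent points at J = (56.80, -28.70) on UJ and T = (49.70, -35.80) on TH. Then |DT| = |T − D| = 61.25.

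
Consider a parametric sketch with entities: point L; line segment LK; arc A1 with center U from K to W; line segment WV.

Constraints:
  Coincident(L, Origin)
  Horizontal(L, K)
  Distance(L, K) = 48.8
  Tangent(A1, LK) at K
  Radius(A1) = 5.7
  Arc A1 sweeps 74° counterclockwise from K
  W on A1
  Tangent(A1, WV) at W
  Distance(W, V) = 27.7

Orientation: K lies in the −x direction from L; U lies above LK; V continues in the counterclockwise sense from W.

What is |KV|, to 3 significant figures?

33.4

L is at the origin; LK is horizontal with |LK| = 48.8 and K on the −x side, so K = (-48.8, 0.00). Tangency of A1 to LK means the radius UK is perpendicular to LK, so U = K + (0, 5.7) = (-48.8, 5.70). On A1, K sits at bearing -90° from U; a 74° counterclockwise sweep puts W at bearing -16°, so W = U + 5.7·(cos -16°, sin -16°) = (-43.3, 4.13). Tangency of A1 to WV means the radius UW is perpendicular to WV, so WV runs along (−sin -16°, cos -16°); with |WV| = 27.7, V = (-35.7, 30.8). Then |KV| = |V − K| = 33.4.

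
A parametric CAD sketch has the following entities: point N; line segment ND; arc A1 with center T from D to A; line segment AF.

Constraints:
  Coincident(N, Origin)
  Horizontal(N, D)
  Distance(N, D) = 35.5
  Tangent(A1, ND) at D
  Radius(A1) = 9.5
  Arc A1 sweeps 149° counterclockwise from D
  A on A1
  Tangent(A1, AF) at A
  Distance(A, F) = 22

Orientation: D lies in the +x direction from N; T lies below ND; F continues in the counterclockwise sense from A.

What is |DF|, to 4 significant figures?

32.16

N is at the origin; N and D share the same y with |ND| = 35.5 and D on the +x side, so D = (35.50, 0.000). A1 meets ND tangentially, so TD is at right angles to ND, so T = D + (0, -9.5) = (35.50, -9.500). On A1, D sits at bearing 90° from T; a 149° counterclockwise sweep puts A at bearing 239°, so A = T + 9.5·(cos 239°, sin 239°) = (30.61, -17.64). Tangency of A1 to AF means the radius TA is perpendicular to AF, so AF runs along (−sin 239°, cos 239°); with |AF| = 22.0, F = (49.46, -28.97). Then |DF| = |F − D| = 32.16.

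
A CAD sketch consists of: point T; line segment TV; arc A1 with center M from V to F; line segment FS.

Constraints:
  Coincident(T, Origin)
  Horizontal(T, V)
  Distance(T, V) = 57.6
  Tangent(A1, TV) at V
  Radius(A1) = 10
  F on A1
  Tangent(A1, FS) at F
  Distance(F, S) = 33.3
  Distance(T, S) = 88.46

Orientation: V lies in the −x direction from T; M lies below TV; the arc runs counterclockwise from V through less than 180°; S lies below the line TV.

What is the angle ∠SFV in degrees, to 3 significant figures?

148°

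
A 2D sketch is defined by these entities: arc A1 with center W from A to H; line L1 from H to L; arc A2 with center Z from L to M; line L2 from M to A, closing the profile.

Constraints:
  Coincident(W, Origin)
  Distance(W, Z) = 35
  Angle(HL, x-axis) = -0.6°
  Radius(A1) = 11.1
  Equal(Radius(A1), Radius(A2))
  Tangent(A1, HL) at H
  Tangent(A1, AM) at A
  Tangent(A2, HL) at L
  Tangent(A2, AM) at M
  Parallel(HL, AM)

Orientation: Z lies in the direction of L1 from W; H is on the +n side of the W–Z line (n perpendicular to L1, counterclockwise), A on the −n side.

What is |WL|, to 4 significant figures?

36.72

The slot axis is L1's direction at -0.6°, so u = (cos -0.6°, sin -0.6°) = (0.9999, -0.01047) and n = (−sin -0.6°, cos -0.6°) = (0.01047, 0.9999). W is at the origin and Z lies 35.0 along u from W, so Z = 35.0·u = (35.00, -0.3665). Tangency of A1 to both parallel lines with radius 11.1 puts H and A at W ± 11.1·n: H = (0.1162, 11.10), A = (-0.1162, -11.10). Equal radii place L and M the same way about Z: L = Z + 11.1·n = (35.11, 10.73), M = Z − 11.1·n = (34.88, -11.47). Then |WL| = |L − W| = 36.72.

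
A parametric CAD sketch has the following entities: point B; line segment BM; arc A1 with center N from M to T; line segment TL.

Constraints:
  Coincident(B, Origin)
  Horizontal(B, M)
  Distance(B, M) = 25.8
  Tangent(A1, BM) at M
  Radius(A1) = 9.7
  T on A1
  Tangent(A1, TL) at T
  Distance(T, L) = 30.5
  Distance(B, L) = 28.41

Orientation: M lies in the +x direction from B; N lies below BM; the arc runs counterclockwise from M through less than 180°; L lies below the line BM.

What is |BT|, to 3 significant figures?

18.4

B is at the origin; B and M share the same y with |BM| = 25.8 and M on the +x side, so M = (25.8, 0.00). Tangency of A1 to BM means the radius NM is perpendicular to BM, so N = M + (0, -9.7) = (25.8, -9.70). Since NT ⟂ TL (tangency), |NL| = √(9.7² + 30.5²) = 32.0 regardless of where T sits on A1. So L lies on both circle(B, 28.41) and circle(N, 32.0); the below-BM intersection is L = (-0.167, -28.4). T is the foot of the tangent from L: T = (18.0, -3.92).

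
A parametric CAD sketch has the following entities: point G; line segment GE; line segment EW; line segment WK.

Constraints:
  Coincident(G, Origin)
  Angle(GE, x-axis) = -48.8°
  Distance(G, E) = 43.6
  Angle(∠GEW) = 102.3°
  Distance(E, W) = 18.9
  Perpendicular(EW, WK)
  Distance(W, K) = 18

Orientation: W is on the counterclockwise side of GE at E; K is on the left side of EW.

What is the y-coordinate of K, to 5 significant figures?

-7.9129

G is at the origin; GE runs at -48.8° with length 43.6, so E = 43.6·(cos -48.8°, sin -48.8°) = (28.719, -32.805). ∠GEW = 102.3°, so EW runs at -48.8° + (180° − 102.3°) = 28.900° from the x-axis; with |EW| = 18.9, W = E + 18.9·(cos 28.900°, sin 28.900°) = (45.265, -23.671). The perpendicularity gives WK at right angles to EW; with |WK| = 18.0 on the left of EW, K = W + 18.0·(-0.48328, 0.87546) = (36.566, -7.9129). So K.y = -7.9129.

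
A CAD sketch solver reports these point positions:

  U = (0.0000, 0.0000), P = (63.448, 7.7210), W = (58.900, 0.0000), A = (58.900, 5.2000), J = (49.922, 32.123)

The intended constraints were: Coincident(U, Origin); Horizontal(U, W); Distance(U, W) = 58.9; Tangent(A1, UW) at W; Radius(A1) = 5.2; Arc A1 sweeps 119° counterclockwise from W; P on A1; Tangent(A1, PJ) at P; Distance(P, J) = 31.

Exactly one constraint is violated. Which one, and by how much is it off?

Distance(P, J) = 31 — off by 3.10.

U = (0.00, 0.00) ✓; U.y = 0.00, W.y = 0.00 ✓; |UW| = 58.90 ✓; ∠(AW, WU) = 90.00° ✓; |AW| = 5.200 ✓; bearing(A→P) − bearing(A→W) = 119.0° ✓; |AP| = 5.200 ✓; ∠(AP, PJ) = 90.00° ✓; |PJ| = 27.90 ✗.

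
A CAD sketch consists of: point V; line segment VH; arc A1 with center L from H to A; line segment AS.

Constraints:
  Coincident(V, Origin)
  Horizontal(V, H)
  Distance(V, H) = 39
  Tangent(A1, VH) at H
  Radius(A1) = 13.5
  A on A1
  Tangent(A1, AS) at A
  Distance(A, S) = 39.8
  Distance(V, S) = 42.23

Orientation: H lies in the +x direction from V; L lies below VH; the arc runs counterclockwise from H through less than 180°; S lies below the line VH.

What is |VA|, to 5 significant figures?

28.095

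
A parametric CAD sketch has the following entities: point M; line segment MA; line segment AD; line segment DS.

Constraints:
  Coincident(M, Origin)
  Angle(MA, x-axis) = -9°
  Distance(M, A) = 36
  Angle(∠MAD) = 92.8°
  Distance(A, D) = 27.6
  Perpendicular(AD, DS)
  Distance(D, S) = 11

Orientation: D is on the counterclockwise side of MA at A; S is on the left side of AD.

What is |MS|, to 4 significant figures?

38.53

M is at the origin; MA runs at -9.0° with length 36.0, so A = 36.0·(cos -9.0°, sin -9.0°) = (35.56, -5.632). ∠MAD = 92.8°, so AD runs at -9.0° + (180° − 92.8°) = 78.20° from the x-axis; with |AD| = 27.6, D = A + 27.6·(cos 78.20°, sin 78.20°) = (41.20, 21.39). AD is perpendicular to DS; with |DS| = 11.0 on the left of AD, S = D + 11.0·(-0.9789, 0.2045) = (30.43, 23.63). Then |MS| = |S − M| = 38.53.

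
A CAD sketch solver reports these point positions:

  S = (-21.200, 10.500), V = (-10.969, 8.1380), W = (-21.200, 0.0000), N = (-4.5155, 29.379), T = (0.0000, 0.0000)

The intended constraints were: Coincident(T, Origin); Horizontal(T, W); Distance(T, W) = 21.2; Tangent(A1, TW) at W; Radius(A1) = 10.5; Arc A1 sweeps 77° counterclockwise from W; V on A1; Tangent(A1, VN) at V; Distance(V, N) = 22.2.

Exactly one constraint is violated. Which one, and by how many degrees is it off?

Tangent(A1, VN) at V — off by 3.90°.

T = (0.00, 0.00) ✓; T.y = 0.00, W.y = 0.00 ✓; |TW| = 21.20 ✓; ∠(SW, WT) = 90.00° ✓; |SW| = 10.50 ✓; bearing(S→V) − bearing(S→W) = 77.00° ✓; |SV| = 10.50 ✓; ∠(SV, VN) = 93.90° ✗; |VN| = 22.20 ✓.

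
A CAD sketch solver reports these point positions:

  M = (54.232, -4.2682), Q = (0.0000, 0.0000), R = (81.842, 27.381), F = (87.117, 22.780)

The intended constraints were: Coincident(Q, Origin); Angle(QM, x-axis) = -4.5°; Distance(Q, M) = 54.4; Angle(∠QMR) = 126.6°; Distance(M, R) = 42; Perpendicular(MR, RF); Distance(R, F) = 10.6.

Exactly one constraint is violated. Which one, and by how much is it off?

Distance(R, F) = 10.6 — off by 3.60.

Q = (0.00, 0.00) ✓; QM at -4.500° ✓; |QM| = 54.40 ✓; ∠QMR = 126.6° ✓; |MR| = 42.00 ✓; ∠(MR, RF) = 90.00° ✓; |RF| = 7.000 ✗.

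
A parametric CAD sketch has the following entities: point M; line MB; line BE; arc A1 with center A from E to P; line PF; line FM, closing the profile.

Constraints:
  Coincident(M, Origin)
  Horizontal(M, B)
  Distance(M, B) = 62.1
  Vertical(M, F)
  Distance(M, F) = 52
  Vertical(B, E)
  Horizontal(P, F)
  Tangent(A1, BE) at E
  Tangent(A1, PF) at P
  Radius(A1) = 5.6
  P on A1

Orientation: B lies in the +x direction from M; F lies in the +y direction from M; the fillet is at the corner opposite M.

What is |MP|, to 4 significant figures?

76.79

The virtual corner opposite M is at (62.10, 52.00). The tangent condition forces AE to be normal to BE and since A1 is tangent to PF there, AP ⟂ PF, with radius 5.6, so the center A sits 5.6 in from both sides at A = (56.50, 46.40). That places the tangent points at E = (62.10, 46.40) on BE and P = (56.50, 52.00) on PF. Then |MP| = |P − M| = 76.79.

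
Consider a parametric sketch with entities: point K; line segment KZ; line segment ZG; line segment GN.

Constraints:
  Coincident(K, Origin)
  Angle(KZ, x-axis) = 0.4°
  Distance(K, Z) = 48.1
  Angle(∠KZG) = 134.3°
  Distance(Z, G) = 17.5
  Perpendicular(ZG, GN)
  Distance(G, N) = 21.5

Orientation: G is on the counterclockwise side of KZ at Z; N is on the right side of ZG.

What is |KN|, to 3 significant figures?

75.8

K is at the origin; KZ runs at 0.4° with length 48.1, so Z = 48.1·(cos 0.4°, sin 0.4°) = (48.1, 0.336). ∠KZG = 134.3°, so ZG runs at 0.4° + (180° − 134.3°) = 46.1° from the x-axis; with |ZG| = 17.5, G = Z + 17.5·(cos 46.1°, sin 46.1°) = (60.2, 12.9). ZG is perpendicular to GN; with |GN| = 21.5 on the right of ZG, N = G + 21.5·(0.721, -0.693) = (75.7, -1.96). Then |KN| = |N − K| = 75.8.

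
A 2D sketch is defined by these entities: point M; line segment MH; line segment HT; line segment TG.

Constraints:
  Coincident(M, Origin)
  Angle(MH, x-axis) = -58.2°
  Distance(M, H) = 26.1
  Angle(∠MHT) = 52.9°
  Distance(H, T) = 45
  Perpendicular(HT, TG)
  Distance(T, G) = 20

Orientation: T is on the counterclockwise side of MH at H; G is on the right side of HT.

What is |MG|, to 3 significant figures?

50.2

∠MHT = 52.9°, so HT runs at -58.2° + (180° − 52.9°) = 68.9° from the x-axis; with |HT| = 45.0, T = H + 45.0·(cos 68.9°, sin 68.9°) = (30.0, 19.8). The perpendicularity gives TG at right angles to HT; with |TG| = 20.0 on the right of HT, G = T + 20.0·(0.933, -0.360) = (48.6, 12.6). Then |MG| = |G − M| = 50.2.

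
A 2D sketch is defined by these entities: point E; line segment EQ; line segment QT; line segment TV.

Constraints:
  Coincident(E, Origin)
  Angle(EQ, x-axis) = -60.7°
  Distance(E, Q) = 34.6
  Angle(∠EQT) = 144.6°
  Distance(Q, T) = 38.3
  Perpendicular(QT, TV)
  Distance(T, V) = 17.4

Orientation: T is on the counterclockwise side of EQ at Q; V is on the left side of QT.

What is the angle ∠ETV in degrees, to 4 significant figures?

73.23°

∠EQT = 144.6°, so QT runs at -60.7° + (180° − 144.6°) = -25.30° from the x-axis; with |QT| = 38.3, T = Q + 38.3·(cos -25.30°, sin -25.30°) = (51.56, -46.54). The perpendicularity gives TV at right angles to QT; with |TV| = 17.4 on the left of QT, V = T + 17.4·(0.4274, 0.9041) = (59.00, -30.81). Then cos ∠ETV = TE·TV / (|TE||TV|), giving 73.23°.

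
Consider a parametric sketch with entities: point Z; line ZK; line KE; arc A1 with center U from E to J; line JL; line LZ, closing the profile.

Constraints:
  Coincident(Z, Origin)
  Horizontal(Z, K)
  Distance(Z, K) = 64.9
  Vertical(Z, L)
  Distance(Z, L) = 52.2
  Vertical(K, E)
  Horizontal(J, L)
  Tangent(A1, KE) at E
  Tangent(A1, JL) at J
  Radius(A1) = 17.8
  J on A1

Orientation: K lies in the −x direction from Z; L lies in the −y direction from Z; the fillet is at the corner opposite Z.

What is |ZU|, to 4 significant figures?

58.32

Z and L share the same x with |ZL| = 52.2 and L on the −y side, so L = (0.000, -52.20). The virtual corner opposite Z is at (-64.90, -52.20). Tangency of A1 to KE means the radius UE is perpendicular to KE and since A1 is tangent to JL there, UJ ⟂ JL, with radius 17.8, so the center U sits 17.8 in from both sides at U = (-47.10, -34.40). Then |ZU| = |U − Z| = 58.32.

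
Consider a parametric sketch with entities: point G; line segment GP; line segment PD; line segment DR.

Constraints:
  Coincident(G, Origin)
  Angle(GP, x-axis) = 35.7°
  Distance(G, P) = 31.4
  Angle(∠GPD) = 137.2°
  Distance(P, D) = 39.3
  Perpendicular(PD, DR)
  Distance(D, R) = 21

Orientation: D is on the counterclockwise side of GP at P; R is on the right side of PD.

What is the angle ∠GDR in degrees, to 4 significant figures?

108.9°

∠GPD = 137.2°, so PD runs at 35.7° + (180° − 137.2°) = 78.50° from the x-axis; with |PD| = 39.3, D = P + 39.3·(cos 78.50°, sin 78.50°) = (33.33, 56.83). PD is perpendicular to DR; with |DR| = 21.0 on the right of PD, R = D + 21.0·(0.9799, -0.1994) = (53.91, 52.65). Then cos ∠GDR = DG·DR / (|DG||DR|), giving 108.9°.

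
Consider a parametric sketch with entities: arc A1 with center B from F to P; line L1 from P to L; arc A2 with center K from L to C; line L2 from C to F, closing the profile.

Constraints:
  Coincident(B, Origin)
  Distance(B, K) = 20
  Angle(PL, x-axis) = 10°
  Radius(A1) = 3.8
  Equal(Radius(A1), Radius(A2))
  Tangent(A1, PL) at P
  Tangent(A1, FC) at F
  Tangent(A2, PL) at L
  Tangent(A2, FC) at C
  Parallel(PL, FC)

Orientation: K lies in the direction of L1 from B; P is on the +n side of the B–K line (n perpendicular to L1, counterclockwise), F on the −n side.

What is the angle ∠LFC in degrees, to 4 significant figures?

20.81°

The slot axis is L1's direction at 10.0°, so u = (cos 10.0°, sin 10.0°) = (0.9848, 0.1736) and n = (−sin 10.0°, cos 10.0°) = (-0.1736, 0.9848). B is at the origin and K lies 20.0 along u from B, so K = 20.0·u = (19.70, 3.473). Tangency of A1 to both parallel lines with radius 3.8 puts P and F at B ± 3.8·n: P = (-0.6599, 3.742), F = (0.6599, -3.742). Equal radii place L and C the same way about K: L = K + 3.8·n = (19.04, 7.215), C = K − 3.8·n = (20.36, -0.2693). Then cos ∠LFC = FL·FC / (|FL||FC|), giving 20.81°.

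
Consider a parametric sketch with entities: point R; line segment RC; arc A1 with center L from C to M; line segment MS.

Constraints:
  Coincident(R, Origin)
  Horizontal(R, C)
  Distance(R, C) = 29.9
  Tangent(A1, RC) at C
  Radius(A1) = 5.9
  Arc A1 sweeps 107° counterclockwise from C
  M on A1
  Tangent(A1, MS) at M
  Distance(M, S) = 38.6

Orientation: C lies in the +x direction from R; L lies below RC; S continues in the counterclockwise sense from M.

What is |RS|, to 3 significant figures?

57.0

R is at the origin; R and C share the same y with |RC| = 29.9 and C on the +x side, so C = (29.9, 0.00). Since A1 is tangent to RC there, LC ⟂ RC, so L = C + (0, -5.9) = (29.9, -5.90). On A1, C sits at bearing 90° from L; a 107° counterclockwise sweep puts M at bearing 197°, so M = L + 5.9·(cos 197°, sin 197°) = (24.3, -7.62). Tangency of A1 to MS means the radius LM is perpendicular to MS, so MS runs along (−sin 197°, cos 197°); with |MS| = 38.6, S = (35.5, -44.5). Then |RS| = |S − R| = 57.0.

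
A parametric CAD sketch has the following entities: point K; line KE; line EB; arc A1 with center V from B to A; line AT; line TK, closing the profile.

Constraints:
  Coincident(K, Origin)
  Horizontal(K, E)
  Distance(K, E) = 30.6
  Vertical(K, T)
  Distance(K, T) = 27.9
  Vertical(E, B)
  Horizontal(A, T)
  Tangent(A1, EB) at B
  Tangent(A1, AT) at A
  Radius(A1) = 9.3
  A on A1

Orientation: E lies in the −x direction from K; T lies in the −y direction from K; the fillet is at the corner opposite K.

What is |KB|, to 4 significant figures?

35.81

The virtual corner opposite K is at (-30.60, -27.90). The tangent condition forces VB to be normal to EB and the tangent condition forces VA to be normal to AT, with radius 9.3, so the center V sits 9.3 in from both sides at V = (-21.30, -18.60). That places the tangent points at B = (-30.60, -18.60) on EB and A = (-21.30, -27.90) on AT. Then |KB| = |B − K| = 35.81.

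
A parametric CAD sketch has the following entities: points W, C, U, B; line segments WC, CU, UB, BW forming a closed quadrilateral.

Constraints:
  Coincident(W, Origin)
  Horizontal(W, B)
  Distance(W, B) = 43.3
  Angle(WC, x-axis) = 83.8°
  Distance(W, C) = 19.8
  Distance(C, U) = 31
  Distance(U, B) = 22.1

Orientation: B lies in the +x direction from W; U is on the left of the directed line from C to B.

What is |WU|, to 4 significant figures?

38.51

Checks: |CU| = 31.00 ✓; |UB| = 22.10 ✓.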